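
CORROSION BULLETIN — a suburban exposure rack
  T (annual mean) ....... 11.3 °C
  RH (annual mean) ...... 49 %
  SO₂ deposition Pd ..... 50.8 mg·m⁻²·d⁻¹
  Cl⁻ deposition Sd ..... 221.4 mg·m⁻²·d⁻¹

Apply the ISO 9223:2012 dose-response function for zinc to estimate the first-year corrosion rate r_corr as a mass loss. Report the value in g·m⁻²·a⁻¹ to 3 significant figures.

zinc: temperature factor f = -0.071·(1.3) = -0.0923
  SO₂ term: 0.0129·50.8^0.44·exp(0.046·49-0.0923) = 0.6309
  Sd branch = 0.0175·Sd^0.57·e^(0.008·RH+0.085·T) = 1.47 μm/a
  r_corr = 0.6309 + 1.47 = 2.1 μm/a
Convert to mass loss: 2.1 μm/a × 7.14 g/cm³ = 15 g·m⁻²·a⁻¹

r_corr = 15.0 g·m⁻²·a⁻¹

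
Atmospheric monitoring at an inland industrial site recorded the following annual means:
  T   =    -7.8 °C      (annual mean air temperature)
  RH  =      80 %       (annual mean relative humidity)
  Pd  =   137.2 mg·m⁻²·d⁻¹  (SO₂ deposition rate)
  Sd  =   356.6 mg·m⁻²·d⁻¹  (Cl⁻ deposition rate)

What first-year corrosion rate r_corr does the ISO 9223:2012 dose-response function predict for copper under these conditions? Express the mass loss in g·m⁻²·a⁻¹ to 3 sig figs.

copper: temperature factor f = +0.126·(-17.8) = -2.2428
  Pd branch = 0.0053·Pd^0.26·e^(0.059·RH+f) = 0.2269 μm/a
  Sd branch = 0.01025·Sd^0.27·e^(0.036·RH+0.049·T) = 0.609 μm/a
  sum: 0.2269 + 0.609 → r_corr = 0.8359 μm/a
Convert to mass loss: 0.8359 μm/a × 8.96 g/cm³ = 7.489 g·m⁻²·a⁻¹

r_corr = 7.49 g·m⁻²·a⁻¹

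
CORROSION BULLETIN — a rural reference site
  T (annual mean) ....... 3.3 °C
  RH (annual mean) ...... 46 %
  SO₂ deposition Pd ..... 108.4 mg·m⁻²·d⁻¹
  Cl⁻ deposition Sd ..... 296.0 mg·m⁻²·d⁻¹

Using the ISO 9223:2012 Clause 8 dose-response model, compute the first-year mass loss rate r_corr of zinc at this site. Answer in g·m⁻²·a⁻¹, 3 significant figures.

zinc: f(T) = +0.038·(T−10) [T≤10 °C] = -0.2546
  sulphur-dioxide contribution → 0.6522 μm/a
  chloride contribution → 0.8577 μm/a
  total first-year rate 1.51 μm/a
Convert to mass loss: 1.51 μm/a × 7.14 g/cm³ = 10.78 g·m⁻²·a⁻¹

r_corr = 10.8 g·m⁻²·a⁻¹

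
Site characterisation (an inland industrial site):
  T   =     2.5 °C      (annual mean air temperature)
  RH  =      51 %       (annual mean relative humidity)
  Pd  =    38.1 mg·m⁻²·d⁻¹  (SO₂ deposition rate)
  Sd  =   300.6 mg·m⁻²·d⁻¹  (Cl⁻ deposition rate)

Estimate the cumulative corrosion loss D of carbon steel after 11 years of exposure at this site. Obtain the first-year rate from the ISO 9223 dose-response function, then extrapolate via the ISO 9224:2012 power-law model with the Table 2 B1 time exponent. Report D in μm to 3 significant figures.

D(11) = 110 μm

carbon steel: temperature factor f = +0.150·(-7.5) = -1.1250
  SO₂ term: 1.77·38.1^0.52·exp(0.02·51-1.1250) = 10.58
  Sd branch = 0.102·Sd^0.62·e^(0.033·RH+0.04·T) = 20.86 μm/a
  r_corr = 10.58 + 20.86 = 31.44 μm/a
Power-law: D(11) = r_corr · 11^0.523
  D(11) = 31.44 × 11^0.523 = 31.44 × 3.505 = 110.2 μm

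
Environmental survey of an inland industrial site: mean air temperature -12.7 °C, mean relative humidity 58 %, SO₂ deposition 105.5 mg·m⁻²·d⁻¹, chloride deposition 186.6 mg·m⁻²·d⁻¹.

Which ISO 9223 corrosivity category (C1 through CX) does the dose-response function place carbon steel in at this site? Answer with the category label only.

C2

carbon steel: T≤10 °C ⇒ hinge +0.150·(-12.7−10) = -3.4050
  SO₂ term: 1.77·105.5^0.52·exp(0.02·58-3.4050) = 2.114
  Sd branch = 0.102·Sd^0.62·e^(0.033·RH+0.04·T) = 10.65 μm/a
  r_corr = 2.114 + 10.65 = 12.76 μm/a
12.8 μm/a falls in (1.3, 25] for carbon steel → category C2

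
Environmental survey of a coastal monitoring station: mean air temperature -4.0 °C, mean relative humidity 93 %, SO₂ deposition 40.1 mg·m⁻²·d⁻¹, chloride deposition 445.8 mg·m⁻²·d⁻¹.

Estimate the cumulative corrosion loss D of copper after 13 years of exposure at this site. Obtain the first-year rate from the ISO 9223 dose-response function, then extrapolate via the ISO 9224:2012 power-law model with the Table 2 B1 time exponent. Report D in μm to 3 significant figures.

D(13) = 10.1 μm

copper: temperature factor f = +0.126·(-14.0) = -1.7640
  Pd branch = 0.0053·Pd^0.26·e^(0.059·RH+f) = 0.5728 μm/a
  Sd branch = 0.01025·Sd^0.27·e^(0.036·RH+0.049·T) = 1.244 μm/a
  sum: 0.5728 + 1.244 → r_corr = 1.817 μm/a
Power-law: D(13) = r_corr · 13^0.667
  D(13) = 1.817 × 13^0.667 = 1.817 × 5.534 = 10.05 μm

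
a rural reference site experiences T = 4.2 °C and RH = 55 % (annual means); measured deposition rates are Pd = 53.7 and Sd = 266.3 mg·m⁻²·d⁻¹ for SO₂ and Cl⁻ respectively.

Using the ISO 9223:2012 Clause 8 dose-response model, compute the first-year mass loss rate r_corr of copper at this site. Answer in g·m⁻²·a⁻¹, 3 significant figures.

r_corr = 5.34 g·m⁻²·a⁻¹

copper: f(T) = +0.126·(T−10) [T≤10 °C] = -0.7308
  SO₂ term: 0.0053·53.7^0.26·exp(0.059·55-0.7308) = 0.1845
  Cl⁻ term: 0.01025·266.3^0.27·exp(0.036·55+0.049·4.2) = 0.412
  r_corr = 0.1845 + 0.412 = 0.5964 μm/a
Convert to mass loss: 0.5964 μm/a × 8.96 g/cm³ = 5.344 g·m⁻²·a⁻¹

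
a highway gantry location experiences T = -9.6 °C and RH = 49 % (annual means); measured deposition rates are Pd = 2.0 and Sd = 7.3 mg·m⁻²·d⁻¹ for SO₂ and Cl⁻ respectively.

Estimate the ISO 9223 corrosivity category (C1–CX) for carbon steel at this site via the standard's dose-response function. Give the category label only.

carbon steel: f(T) = +0.150·(T−10) [T≤10 °C] = -2.9400
  sulphur-dioxide contribution → 0.3575 μm/a
  chloride contribution → 1.2 μm/a
  total first-year rate 1.558 μm/a
Category bounds: 1.3…25 μm/a bracket r_corr ⇒ C2

C2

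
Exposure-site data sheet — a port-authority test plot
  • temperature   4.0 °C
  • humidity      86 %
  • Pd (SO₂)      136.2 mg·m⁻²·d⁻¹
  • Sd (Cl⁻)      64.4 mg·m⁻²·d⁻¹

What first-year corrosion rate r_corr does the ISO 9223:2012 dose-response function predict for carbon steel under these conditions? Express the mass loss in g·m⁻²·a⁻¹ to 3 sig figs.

r_corr = 619 g·m⁻²·a⁻¹

carbon steel: temperature factor f = +0.150·(-6.0) = -0.9000
  Pd branch = 1.77·Pd^0.52·e^(0.02·RH+f) = 51.74 μm/a
  Sd branch = 0.102·Sd^0.62·e^(0.033·RH+0.04·T) = 27.05 μm/a
  r_corr = 51.74 + 27.05 = 78.79 μm/a
Convert to mass loss: 78.79 μm/a × 7.85 g/cm³ = 618.5 g·m⁻²·a⁻¹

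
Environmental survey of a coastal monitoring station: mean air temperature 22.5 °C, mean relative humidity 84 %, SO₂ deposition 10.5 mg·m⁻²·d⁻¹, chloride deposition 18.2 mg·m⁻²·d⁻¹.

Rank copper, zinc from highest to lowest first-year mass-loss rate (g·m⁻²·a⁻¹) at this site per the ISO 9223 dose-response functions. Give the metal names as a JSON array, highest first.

["copper", "zinc"]

copper: temperature factor f = -0.080·(12.5) = -1.0000
  Pd branch = 0.0053·Pd^0.26·e^(0.059·RH+f) = 0.5103 μm/a
  Cl⁻ term: 0.01025·18.2^0.27·exp(0.036·84+0.049·22.5) = 1.39
  sum: 0.5103 + 1.39 → r_corr = 1.9 μm/a
  mass loss = 1.9 μm/a × 8.96 g/cm³ = 17.03 g·m⁻²·a⁻¹
zinc: f(T) = -0.071·(T−10) [T>10 °C] = -0.8875
  SO₂ term: 0.0129·10.5^0.44·exp(0.046·84-0.8875) = 0.7122
  Cl⁻ term: 0.0175·18.2^0.57·exp(0.008·84+0.085·22.5) = 1.213
  sum: 0.7122 + 1.213 → r_corr = 1.925 μm/a
  mass loss = 1.925 μm/a × 7.14 g/cm³ = 13.74 g·m⁻²·a⁻¹
Ordering by g·m⁻²·a⁻¹: copper (17) > zinc (13.7)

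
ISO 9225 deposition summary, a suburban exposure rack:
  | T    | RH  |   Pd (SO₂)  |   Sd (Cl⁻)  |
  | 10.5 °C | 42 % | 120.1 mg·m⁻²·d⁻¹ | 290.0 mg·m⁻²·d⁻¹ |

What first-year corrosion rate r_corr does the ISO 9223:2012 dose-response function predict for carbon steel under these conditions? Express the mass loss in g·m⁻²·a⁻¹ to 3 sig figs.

carbon steel: f(T) = -0.054·(T−10) [T>10 °C] = -0.0270
  SO₂ term: 1.77·120.1^0.52·exp(0.02·42-0.0270) = 48.13
  Cl⁻ term: 0.102·290.0^0.62·exp(0.033·42+0.04·10.5) = 20.87
  r_corr = 48.13 + 20.87 = 69 μm/a
Convert to mass loss: 69 μm/a × 7.85 g/cm³ = 541.7 g·m⁻²·a⁻¹

r_corr = 542 g·m⁻²·a⁻¹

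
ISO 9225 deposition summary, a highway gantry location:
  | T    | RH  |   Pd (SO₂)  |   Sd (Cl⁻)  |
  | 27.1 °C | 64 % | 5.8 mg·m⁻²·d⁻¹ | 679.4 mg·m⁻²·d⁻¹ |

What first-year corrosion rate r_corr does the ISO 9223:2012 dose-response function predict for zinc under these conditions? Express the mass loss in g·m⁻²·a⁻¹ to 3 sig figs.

r_corr = 87.0 g·m⁻²·a⁻¹

zinc: f(T) = -0.071·(T−10) [T>10 °C] = -1.2141
  sulphur-dioxide contribution → 0.1577 μm/a
  chloride contribution → 12.03 μm/a
  ⇒ r_corr(zinc) = 12.18 μm/a
Convert to mass loss: 12.18 μm/a × 7.14 g/cm³ = 86.99 g·m⁻²·a⁻¹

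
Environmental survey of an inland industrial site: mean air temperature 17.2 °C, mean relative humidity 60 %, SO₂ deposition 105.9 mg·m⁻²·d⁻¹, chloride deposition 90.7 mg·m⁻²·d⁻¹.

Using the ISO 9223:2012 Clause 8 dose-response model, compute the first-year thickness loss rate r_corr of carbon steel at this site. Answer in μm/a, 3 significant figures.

carbon steel: T>10 °C ⇒ hinge -0.054·(17.2−10) = -0.3888
  sulphur-dioxide contribution → 45 μm/a
  chloride contribution → 24.04 μm/a
  ⇒ r_corr(carbon steel) = 69.05 μm/a

r_corr = 69.0 μm/a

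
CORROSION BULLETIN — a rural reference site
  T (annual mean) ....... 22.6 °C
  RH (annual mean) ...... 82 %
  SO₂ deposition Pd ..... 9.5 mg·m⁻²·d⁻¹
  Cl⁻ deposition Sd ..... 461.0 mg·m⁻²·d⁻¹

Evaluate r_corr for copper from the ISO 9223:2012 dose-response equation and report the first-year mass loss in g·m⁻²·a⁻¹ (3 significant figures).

copper: temperature factor f = -0.080·(12.6) = -1.0080
  Pd branch = 0.0053·Pd^0.26·e^(0.059·RH+f) = 0.4384 μm/a
  Cl⁻ term: 0.01025·461.0^0.27·exp(0.036·82+0.049·22.6) = 3.111
  sum: 0.4384 + 3.111 → r_corr = 3.549 μm/a
Convert to mass loss: 3.549 μm/a × 8.96 g/cm³ = 31.8 g·m⁻²·a⁻¹

r_corr = 31.8 g·m⁻²·a⁻¹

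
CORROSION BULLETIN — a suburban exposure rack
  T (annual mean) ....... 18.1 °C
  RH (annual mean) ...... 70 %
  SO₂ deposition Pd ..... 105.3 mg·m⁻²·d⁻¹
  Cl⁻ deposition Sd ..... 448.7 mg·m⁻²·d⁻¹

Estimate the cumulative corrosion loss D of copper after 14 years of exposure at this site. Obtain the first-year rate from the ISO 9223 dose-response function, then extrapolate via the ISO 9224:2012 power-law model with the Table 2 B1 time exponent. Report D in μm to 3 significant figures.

copper: temperature factor f = -0.080·(8.1) = -0.6480
  Pd branch = 0.0053·Pd^0.26·e^(0.059·RH+f) = 0.5785 μm/a
  Cl⁻ term: 0.01025·448.7^0.27·exp(0.036·70+0.049·18.1) = 1.608
  sum: 0.5785 + 1.608 → r_corr = 2.187 μm/a
Long-term exponent b (ISO 9224 Table 2, B1) = 0.667
  D(14) = 2.187 × 14^0.667 = 2.187 × 5.814 = 12.71 μm

D(14) = 12.7 μm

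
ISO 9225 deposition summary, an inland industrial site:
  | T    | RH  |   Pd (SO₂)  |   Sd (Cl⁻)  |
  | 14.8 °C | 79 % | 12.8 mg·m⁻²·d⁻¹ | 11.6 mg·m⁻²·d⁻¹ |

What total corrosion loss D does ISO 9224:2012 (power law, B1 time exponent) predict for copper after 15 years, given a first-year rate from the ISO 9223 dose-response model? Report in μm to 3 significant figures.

copper: T>10 °C ⇒ hinge -0.080·(14.8−10) = -0.3840
  sulphur-dioxide contribution → 0.7407 μm/a
  chloride contribution → 0.705 μm/a
  ⇒ r_corr(copper) = 1.446 μm/a
Power-law: D(15) = r_corr · 15^0.667
  D(15) = 1.446 × 15^0.667 = 1.446 × 6.088 = 8.801 μm

D(15) = 8.80 μm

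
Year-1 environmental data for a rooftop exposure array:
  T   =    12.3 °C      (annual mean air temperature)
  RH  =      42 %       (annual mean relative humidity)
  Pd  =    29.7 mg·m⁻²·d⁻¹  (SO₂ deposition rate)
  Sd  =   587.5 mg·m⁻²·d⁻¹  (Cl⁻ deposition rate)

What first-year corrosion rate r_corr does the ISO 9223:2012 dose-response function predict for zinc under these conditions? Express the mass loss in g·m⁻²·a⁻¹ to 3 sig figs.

r_corr = 21.2 g·m⁻²·a⁻¹

zinc: temperature factor f = -0.071·(2.3) = -0.1633
  sulphur-dioxide contribution → 0.3363 μm/a
  chloride contribution → 2.638 μm/a
  total first-year rate 2.975 μm/a
Convert to mass loss: 2.975 μm/a × 7.14 g/cm³ = 21.24 g·m⁻²·a⁻¹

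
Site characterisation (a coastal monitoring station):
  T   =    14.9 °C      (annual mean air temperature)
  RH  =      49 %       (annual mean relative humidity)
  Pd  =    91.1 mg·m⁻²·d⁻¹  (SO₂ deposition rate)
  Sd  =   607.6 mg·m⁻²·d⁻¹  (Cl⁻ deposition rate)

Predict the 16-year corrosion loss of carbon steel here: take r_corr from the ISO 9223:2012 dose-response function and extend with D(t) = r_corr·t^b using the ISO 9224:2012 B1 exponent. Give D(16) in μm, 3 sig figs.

D(16) = 373 μm

carbon steel: f(T) = -0.054·(T−10) [T>10 °C] = -0.2646
  sulphur-dioxide contribution → 37.81 μm/a
  chloride contribution → 49.61 μm/a
  ⇒ r_corr(carbon steel) = 87.42 μm/a
ISO 9224: D(t) = r_corr · t^b with b = 0.523 (carbon steel, B1)
  D(16) = 87.42 × 16^0.523 = 87.42 × 4.263 = 372.7 μm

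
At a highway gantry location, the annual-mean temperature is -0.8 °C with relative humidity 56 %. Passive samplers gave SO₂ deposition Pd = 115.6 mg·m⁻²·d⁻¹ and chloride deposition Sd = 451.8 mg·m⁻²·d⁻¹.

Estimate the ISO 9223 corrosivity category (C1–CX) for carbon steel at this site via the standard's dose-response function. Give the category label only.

carbon steel: temperature factor f = +0.150·(-10.8) = -1.6200
  SO₂ term: 1.77·115.6^0.52·exp(0.02·56-1.6200) = 12.69
  Cl⁻ term: 0.102·451.8^0.62·exp(0.033·56+0.04·-0.8) = 27.76
  r_corr = 12.69 + 27.76 = 40.45 μm/a
ISO 9223 Table 2 (carbon steel): 25 < 40.4 ≤ 50 μm/a ⇒ C3

C3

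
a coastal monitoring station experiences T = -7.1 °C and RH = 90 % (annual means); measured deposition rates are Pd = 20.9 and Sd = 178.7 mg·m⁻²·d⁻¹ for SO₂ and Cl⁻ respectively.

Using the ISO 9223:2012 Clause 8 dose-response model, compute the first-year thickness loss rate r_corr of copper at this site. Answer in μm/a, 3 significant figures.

copper: f(T) = +0.126·(T−10) [T≤10 °C] = -2.1546
  SO₂ term: 0.0053·20.9^0.26·exp(0.059·90-2.1546) = 0.2741
  Cl⁻ term: 0.01025·178.7^0.27·exp(0.036·90+0.049·-7.1) = 0.7496
  sum: 0.2741 + 0.7496 → r_corr = 1.024 μm/a

r_corr = 1.02 μm/a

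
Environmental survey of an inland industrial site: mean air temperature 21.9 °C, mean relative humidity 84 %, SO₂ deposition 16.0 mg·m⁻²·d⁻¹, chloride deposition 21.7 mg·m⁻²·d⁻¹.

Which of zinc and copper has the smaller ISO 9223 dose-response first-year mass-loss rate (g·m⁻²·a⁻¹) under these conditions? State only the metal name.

zinc

zinc: temperature factor f = -0.071·(11.9) = -0.8449
  sulphur-dioxide contribution → 0.8945 μm/a
  chloride contribution → 1.274 μm/a
  ⇒ r_corr(zinc) = 2.168 μm/a
  mass loss = 2.168 μm/a × 7.14 g/cm³ = 15.48 g·m⁻²·a⁻¹
copper: T>10 °C ⇒ hinge -0.080·(21.9−10) = -0.9520
  sulphur-dioxide contribution → 0.5974 μm/a
  chloride contribution → 1.416 μm/a
  total first-year rate 2.013 μm/a
  mass loss = 2.013 μm/a × 8.96 g/cm³ = 18.04 g·m⁻²·a⁻¹
Ordering by g·m⁻²·a⁻¹: copper (18) > zinc (15.5)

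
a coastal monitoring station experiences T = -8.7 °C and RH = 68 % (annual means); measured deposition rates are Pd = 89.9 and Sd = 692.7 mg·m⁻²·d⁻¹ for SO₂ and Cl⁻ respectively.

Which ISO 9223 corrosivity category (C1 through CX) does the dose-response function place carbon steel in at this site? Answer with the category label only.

C3

carbon steel: temperature factor f = +0.150·(-18.7) = -2.8050
  sulphur-dioxide contribution → 4.329 μm/a
  chloride contribution → 39.19 μm/a
  total first-year rate 43.52 μm/a
Category bounds: 25…50 μm/a bracket r_corr ⇒ C3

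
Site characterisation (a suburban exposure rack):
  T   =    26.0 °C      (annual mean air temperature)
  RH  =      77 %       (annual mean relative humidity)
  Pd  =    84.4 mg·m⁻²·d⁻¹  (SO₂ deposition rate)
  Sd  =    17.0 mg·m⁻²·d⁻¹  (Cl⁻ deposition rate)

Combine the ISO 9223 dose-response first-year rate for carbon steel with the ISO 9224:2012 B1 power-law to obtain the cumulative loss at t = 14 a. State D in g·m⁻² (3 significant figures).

D(14) = 1.75e+03 g·m⁻²

carbon steel: T>10 °C ⇒ hinge -0.054·(26.0−10) = -0.8640
  Pd branch = 1.77·Pd^0.52·e^(0.02·RH+f) = 34.93 μm/a
  Cl⁻ term: 0.102·17.0^0.62·exp(0.033·77+0.04·26.0) = 21.22
  sum: 34.93 + 21.22 → r_corr = 56.15 μm/a
Long-term exponent b (ISO 9224 Table 2, B1) = 0.523
  D(14) = 56.15 × 14^0.523 = 56.15 × 3.976 = 223.2 μm
  Mass loss = 223.2 μm × 7.85 g/cm³ = 1752 g·m⁻²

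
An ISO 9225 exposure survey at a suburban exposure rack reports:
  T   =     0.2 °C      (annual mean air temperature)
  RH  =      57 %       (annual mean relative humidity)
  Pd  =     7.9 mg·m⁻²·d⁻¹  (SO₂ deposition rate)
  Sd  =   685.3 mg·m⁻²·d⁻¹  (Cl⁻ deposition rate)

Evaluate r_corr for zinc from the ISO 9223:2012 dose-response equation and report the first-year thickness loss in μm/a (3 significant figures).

zinc: T≤10 °C ⇒ hinge +0.038·(0.2−10) = -0.3724
  Pd branch = 0.0129·Pd^0.44·e^(0.046·RH+f) = 0.3038 μm/a
  Sd branch = 0.0175·Sd^0.57·e^(0.008·RH+0.085·T) = 1.161 μm/a
  sum: 0.3038 + 1.161 → r_corr = 1.465 μm/a

r_corr = 1.46 μm/a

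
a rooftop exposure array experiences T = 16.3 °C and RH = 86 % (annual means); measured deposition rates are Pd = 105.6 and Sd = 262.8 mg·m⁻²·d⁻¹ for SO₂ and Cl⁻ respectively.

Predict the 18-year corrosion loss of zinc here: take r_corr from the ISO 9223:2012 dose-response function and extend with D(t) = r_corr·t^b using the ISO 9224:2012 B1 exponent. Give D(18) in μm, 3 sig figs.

D(18) = 70.0 μm

zinc: T>10 °C ⇒ hinge -0.071·(16.3−10) = -0.4473
  Pd branch = 0.0129·Pd^0.44·e^(0.046·RH+f) = 3.348 μm/a
  Sd branch = 0.0175·Sd^0.57·e^(0.008·RH+0.085·T) = 3.332 μm/a
  sum: 3.348 + 3.332 → r_corr = 6.68 μm/a
ISO 9224: D(t) = r_corr · t^b with b = 0.813 (zinc, B1)
  D(18) = 6.68 × 18^0.813 = 6.68 × 10.48 = 70.04 μm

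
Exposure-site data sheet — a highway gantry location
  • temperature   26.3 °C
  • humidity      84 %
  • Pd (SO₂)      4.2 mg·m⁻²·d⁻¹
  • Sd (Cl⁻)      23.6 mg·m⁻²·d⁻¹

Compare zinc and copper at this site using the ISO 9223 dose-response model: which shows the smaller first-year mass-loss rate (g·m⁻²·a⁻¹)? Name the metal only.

zinc

zinc: f(T) = -0.071·(T−10) [T>10 °C] = -1.1573
  sulphur-dioxide contribution → 0.3633 μm/a
  chloride contribution → 1.942 μm/a
  ⇒ r_corr(zinc) = 2.306 μm/a
  mass loss = 2.306 μm/a × 7.14 g/cm³ = 16.46 g·m⁻²·a⁻¹
copper: f(T) = -0.080·(T−10) [T>10 °C] = -1.3040
  sulphur-dioxide contribution → 0.2967 μm/a
  chloride contribution → 1.796 μm/a
  ⇒ r_corr(copper) = 2.093 μm/a
  mass loss = 2.093 μm/a × 8.96 g/cm³ = 18.75 g·m⁻²·a⁻¹
Ordering by g·m⁻²·a⁻¹: copper (18.8) > zinc (16.5)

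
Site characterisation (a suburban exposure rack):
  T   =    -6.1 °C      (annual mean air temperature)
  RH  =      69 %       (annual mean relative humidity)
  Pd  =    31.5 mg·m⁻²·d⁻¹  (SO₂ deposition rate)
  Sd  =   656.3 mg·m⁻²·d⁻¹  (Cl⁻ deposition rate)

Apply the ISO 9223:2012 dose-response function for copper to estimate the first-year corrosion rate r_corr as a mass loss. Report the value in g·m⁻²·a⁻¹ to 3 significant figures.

r_corr = 5.60 g·m⁻²·a⁻¹

copper: T≤10 °C ⇒ hinge +0.126·(-6.1−10) = -2.0286
  sulphur-dioxide contribution → 0.1002 μm/a
  chloride contribution → 0.5252 μm/a
  total first-year rate 0.6254 μm/a
Convert to mass loss: 0.6254 μm/a × 8.96 g/cm³ = 5.603 g·m⁻²·a⁻¹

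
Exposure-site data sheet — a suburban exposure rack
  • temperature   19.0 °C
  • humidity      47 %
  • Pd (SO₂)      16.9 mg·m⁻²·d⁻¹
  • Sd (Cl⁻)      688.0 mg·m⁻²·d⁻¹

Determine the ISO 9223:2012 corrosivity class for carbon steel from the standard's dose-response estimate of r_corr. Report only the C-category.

C4

carbon steel: f(T) = -0.054·(T−10) [T>10 °C] = -0.4860
  sulphur-dioxide contribution → 12.12 μm/a
  chloride contribution → 59.1 μm/a
  total first-year rate 71.22 μm/a
Category bounds: 50…80 μm/a bracket r_corr ⇒ C4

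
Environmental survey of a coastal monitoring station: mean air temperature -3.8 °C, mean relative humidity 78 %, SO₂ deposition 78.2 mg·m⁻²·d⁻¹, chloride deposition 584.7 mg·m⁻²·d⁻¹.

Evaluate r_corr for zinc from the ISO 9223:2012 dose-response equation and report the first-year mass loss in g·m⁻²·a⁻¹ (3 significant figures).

r_corr = 19.8 g·m⁻²·a⁻¹

zinc: T≤10 °C ⇒ hinge +0.038·(-3.8−10) = -0.5244
  Pd branch = 0.0129·Pd^0.44·e^(0.046·RH+f) = 1.88 μm/a
  Sd branch = 0.0175·Sd^0.57·e^(0.008·RH+0.085·T) = 0.8931 μm/a
  r_corr = 1.88 + 0.8931 = 2.773 μm/a
Convert to mass loss: 2.773 μm/a × 7.14 g/cm³ = 19.8 g·m⁻²·a⁻¹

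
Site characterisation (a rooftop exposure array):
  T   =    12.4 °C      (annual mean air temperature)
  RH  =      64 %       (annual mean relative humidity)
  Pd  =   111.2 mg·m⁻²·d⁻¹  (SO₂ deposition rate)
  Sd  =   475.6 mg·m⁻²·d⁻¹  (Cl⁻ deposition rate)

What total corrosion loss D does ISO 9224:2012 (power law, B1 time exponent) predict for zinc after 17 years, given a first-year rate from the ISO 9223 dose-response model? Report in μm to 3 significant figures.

zinc: temperature factor f = -0.071·(2.4) = -0.1704
  SO₂ term: 0.0129·111.2^0.44·exp(0.046·64-0.1704) = 1.642
  Sd branch = 0.0175·Sd^0.57·e^(0.008·RH+0.085·T) = 2.813 μm/a
  sum: 1.642 + 2.813 → r_corr = 4.455 μm/a
ISO 9224: D(t) = r_corr · t^b with b = 0.813 (zinc, B1)
  D(17) = 4.455 × 17^0.813 = 4.455 × 10.01 = 44.59 μm

D(17) = 44.6 μm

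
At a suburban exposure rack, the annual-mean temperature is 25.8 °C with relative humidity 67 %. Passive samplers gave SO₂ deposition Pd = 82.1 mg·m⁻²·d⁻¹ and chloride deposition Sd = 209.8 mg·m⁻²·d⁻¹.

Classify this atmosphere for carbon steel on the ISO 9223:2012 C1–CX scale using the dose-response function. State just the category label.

carbon steel: temperature factor f = -0.054·(15.8) = -0.8532
  Pd branch = 1.77·Pd^0.52·e^(0.02·RH+f) = 28.5 μm/a
  Cl⁻ term: 0.102·209.8^0.62·exp(0.033·67+0.04·25.8) = 71.87
  r_corr = 28.5 + 71.87 = 100.4 μm/a
ISO 9223 Table 2 (carbon steel): 80 < 100 ≤ 200 μm/a ⇒ C5

C5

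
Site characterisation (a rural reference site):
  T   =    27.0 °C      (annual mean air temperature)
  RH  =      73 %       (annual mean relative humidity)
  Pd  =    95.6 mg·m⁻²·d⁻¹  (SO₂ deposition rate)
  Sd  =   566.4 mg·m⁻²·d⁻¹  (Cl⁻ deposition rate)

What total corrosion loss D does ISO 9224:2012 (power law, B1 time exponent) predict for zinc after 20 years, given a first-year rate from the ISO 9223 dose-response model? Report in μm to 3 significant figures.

D(20) = 141 μm

zinc: T>10 °C ⇒ hinge -0.071·(27.0−10) = -1.2070
  sulphur-dioxide contribution → 0.8244 μm/a
  chloride contribution → 11.55 μm/a
  total first-year rate 12.38 μm/a
Long-term exponent b (ISO 9224 Table 2, B1) = 0.813
  D(20) = 12.38 × 20^0.813 = 12.38 × 11.42 = 141.4 μm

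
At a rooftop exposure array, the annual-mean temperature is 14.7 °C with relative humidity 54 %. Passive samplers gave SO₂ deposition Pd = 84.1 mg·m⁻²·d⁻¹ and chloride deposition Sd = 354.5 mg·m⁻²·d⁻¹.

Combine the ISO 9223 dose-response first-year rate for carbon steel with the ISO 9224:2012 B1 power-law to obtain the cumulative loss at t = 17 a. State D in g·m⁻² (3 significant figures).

carbon steel: temperature factor f = -0.054·(4.7) = -0.2538
  SO₂ term: 1.77·84.1^0.52·exp(0.02·54-0.2538) = 40.52
  Sd branch = 0.102·Sd^0.62·e^(0.033·RH+0.04·T) = 41.56 μm/a
  sum: 40.52 + 41.56 → r_corr = 82.08 μm/a
Power-law: D(17) = r_corr · 17^0.523
  D(17) = 82.08 × 17^0.523 = 82.08 × 4.401 = 361.2 μm
  Mass loss = 361.2 μm × 7.85 g/cm³ = 2835 g·m⁻²

D(17) = 2.84e+03 g·m⁻²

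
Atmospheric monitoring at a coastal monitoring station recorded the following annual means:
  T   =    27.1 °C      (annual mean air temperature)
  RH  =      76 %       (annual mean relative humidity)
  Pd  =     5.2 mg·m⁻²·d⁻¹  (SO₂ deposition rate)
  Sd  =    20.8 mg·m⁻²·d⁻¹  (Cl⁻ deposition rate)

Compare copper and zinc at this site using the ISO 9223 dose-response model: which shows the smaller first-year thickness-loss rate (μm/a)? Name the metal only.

copper

copper: f(T) = -0.080·(T−10) [T>10 °C] = -1.3680
  sulphur-dioxide contribution → 0.1835 μm/a
  chloride contribution → 1.354 μm/a
  ⇒ r_corr(copper) = 1.537 μm/a
zinc: T>10 °C ⇒ hinge -0.071·(27.1−10) = -1.2141
  sulphur-dioxide contribution → 0.261 μm/a
  chloride contribution → 1.815 μm/a
  ⇒ r_corr(zinc) = 2.076 μm/a
Ordering by μm/a: zinc (2.08) > copper (1.54)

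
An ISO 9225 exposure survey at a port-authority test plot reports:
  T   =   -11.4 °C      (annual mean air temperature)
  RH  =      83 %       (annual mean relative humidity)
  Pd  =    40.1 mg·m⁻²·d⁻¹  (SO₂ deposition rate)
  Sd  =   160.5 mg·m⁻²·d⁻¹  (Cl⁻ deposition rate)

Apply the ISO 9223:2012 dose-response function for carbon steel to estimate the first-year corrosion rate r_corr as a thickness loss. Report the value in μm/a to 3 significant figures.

carbon steel: temperature factor f = +0.150·(-21.4) = -3.2100
  sulphur-dioxide contribution → 2.561 μm/a
  chloride contribution → 23.31 μm/a
  ⇒ r_corr(carbon steel) = 25.87 μm/a

r_corr = 25.9 μm/a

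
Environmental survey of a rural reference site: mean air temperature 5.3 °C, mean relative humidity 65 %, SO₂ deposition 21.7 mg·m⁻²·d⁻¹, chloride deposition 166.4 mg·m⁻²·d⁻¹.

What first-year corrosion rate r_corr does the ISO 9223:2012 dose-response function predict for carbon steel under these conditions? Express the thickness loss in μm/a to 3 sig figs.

carbon steel: T≤10 °C ⇒ hinge +0.150·(5.3−10) = -0.7050
  Pd branch = 1.77·Pd^0.52·e^(0.02·RH+f) = 15.9 μm/a
  Sd branch = 0.102·Sd^0.62·e^(0.033·RH+0.04·T) = 25.67 μm/a
  sum: 15.9 + 25.67 → r_corr = 41.56 μm/a

r_corr = 41.6 μm/a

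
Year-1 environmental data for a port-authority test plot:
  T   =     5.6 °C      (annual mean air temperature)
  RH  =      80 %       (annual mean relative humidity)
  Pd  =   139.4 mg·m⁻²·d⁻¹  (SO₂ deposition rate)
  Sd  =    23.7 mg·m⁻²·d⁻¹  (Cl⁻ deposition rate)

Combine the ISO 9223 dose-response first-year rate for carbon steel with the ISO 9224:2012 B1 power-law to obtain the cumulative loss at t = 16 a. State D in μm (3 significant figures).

carbon steel: f(T) = +0.150·(T−10) [T≤10 °C] = -0.6600
  sulphur-dioxide contribution → 59.05 μm/a
  chloride contribution → 12.73 μm/a
  total first-year rate 71.78 μm/a
Power-law: D(16) = r_corr · 16^0.523
  D(16) = 71.78 × 16^0.523 = 71.78 × 4.263 = 306 μm

D(16) = 306 μm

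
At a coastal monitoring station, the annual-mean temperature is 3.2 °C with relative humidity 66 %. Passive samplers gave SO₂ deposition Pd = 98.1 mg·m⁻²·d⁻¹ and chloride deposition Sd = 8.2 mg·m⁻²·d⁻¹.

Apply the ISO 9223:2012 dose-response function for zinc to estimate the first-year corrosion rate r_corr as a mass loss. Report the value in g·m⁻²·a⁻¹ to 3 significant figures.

r_corr = 12.1 g·m⁻²·a⁻¹

zinc: T≤10 °C ⇒ hinge +0.038·(3.2−10) = -0.2584
  sulphur-dioxide contribution → 1.56 μm/a
  chloride contribution → 0.1292 μm/a
  total first-year rate 1.69 μm/a
Convert to mass loss: 1.69 μm/a × 7.14 g/cm³ = 12.06 g·m⁻²·a⁻¹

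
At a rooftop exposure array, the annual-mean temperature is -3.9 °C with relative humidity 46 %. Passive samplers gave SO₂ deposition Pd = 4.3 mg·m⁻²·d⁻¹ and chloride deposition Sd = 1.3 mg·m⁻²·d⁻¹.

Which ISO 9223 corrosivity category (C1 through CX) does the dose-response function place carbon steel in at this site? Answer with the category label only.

C2

carbon steel: T≤10 °C ⇒ hinge +0.150·(-3.9−10) = -2.0850
  SO₂ term: 1.77·4.3^0.52·exp(0.02·46-2.0850) = 1.179
  Cl⁻ term: 0.102·1.3^0.62·exp(0.033·46+0.04·-3.9) = 0.4685
  r_corr = 1.179 + 0.4685 = 1.647 μm/a
Category bounds: 1.3…25 μm/a bracket r_corr ⇒ C2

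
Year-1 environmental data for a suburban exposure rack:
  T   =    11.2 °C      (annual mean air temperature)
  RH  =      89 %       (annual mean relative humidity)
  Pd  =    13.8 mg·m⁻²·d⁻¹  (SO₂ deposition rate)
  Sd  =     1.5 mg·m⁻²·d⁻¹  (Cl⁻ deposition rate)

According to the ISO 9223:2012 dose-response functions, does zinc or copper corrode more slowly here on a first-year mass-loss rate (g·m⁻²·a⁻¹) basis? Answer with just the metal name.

zinc

zinc: temperature factor f = -0.071·(1.2) = -0.0852
  SO₂ term: 0.0129·13.8^0.44·exp(0.046·89-0.0852) = 2.255
  Cl⁻ term: 0.0175·1.5^0.57·exp(0.008·89+0.085·11.2) = 0.1164
  sum: 2.255 + 0.1164 → r_corr = 2.371 μm/a
  mass loss = 2.371 μm/a × 7.14 g/cm³ = 16.93 g·m⁻²·a⁻¹
copper: T>10 °C ⇒ hinge -0.080·(11.2−10) = -0.0960
  Pd branch = 0.0053·Pd^0.26·e^(0.059·RH+f) = 1.817 μm/a
  Sd branch = 0.01025·Sd^0.27·e^(0.036·RH+0.049·T) = 0.4876 μm/a
  sum: 1.817 + 0.4876 → r_corr = 2.305 μm/a
  mass loss = 2.305 μm/a × 8.96 g/cm³ = 20.65 g·m⁻²·a⁻¹
Ordering by g·m⁻²·a⁻¹: copper (20.7) > zinc (16.9)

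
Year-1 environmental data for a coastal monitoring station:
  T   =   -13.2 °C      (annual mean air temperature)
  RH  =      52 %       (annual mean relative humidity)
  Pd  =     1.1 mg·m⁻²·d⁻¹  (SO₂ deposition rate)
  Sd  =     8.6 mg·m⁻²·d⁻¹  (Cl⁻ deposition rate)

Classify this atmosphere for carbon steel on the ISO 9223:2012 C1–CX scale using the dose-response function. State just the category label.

C2

carbon steel: f(T) = +0.150·(T−10) [T≤10 °C] = -3.4800
  sulphur-dioxide contribution → 0.1621 μm/a
  chloride contribution → 1.27 μm/a
  total first-year rate 1.432 μm/a
Category bounds: 1.3…25 μm/a bracket r_corr ⇒ C2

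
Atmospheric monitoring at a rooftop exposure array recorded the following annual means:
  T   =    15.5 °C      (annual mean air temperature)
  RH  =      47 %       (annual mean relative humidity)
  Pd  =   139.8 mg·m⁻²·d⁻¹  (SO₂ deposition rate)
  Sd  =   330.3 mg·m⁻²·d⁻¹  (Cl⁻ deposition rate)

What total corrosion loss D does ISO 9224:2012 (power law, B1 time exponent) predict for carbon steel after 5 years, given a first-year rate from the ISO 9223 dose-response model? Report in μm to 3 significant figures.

carbon steel: f(T) = -0.054·(T−10) [T>10 °C] = -0.2970
  SO₂ term: 1.77·139.8^0.52·exp(0.02·47-0.2970) = 43.94
  Cl⁻ term: 0.102·330.3^0.62·exp(0.033·47+0.04·15.5) = 32.6
  sum: 43.94 + 32.6 → r_corr = 76.54 μm/a
Power-law: D(5) = r_corr · 5^0.523
  D(5) = 76.54 × 5^0.523 = 76.54 × 2.32 = 177.6 μm

D(5) = 178 μm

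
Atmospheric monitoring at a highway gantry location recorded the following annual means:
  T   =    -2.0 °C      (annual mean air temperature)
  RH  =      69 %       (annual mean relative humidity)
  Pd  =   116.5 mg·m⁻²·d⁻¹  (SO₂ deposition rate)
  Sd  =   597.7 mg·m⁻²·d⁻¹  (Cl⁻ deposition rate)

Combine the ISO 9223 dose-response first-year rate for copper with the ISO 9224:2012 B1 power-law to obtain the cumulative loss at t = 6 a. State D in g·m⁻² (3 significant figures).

copper: f(T) = +0.126·(T−10) [T≤10 °C] = -1.5120
  Pd branch = 0.0053·Pd^0.26·e^(0.059·RH+f) = 0.236 μm/a
  Sd branch = 0.01025·Sd^0.27·e^(0.036·RH+0.049·T) = 0.626 μm/a
  r_corr = 0.236 + 0.626 = 0.862 μm/a
ISO 9224: D(t) = r_corr · t^b with b = 0.667 (copper, B1)
  D(6) = 0.862 × 6^0.667 = 0.862 × 3.304 = 2.848 μm
  Mass loss = 2.848 μm × 8.96 g/cm³ = 25.52 g·m⁻²

D(6) = 25.5 g·m⁻²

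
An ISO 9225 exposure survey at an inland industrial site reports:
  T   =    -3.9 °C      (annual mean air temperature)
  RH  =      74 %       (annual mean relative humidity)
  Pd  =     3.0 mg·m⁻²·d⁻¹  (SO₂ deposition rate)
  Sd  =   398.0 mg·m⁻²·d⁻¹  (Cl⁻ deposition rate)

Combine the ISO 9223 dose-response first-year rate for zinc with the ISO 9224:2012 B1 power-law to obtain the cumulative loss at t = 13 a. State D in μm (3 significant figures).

zinc: temperature factor f = +0.038·(-13.9) = -0.5282
  SO₂ term: 0.0129·3.0^0.44·exp(0.046·74-0.5282) = 0.3711
  Sd branch = 0.0175·Sd^0.57·e^(0.008·RH+0.085·T) = 0.6888 μm/a
  sum: 0.3711 + 0.6888 → r_corr = 1.06 μm/a
Long-term exponent b (ISO 9224 Table 2, B1) = 0.813
  D(13) = 1.06 × 13^0.813 = 1.06 × 8.047 = 8.529 μm

D(13) = 8.53 μm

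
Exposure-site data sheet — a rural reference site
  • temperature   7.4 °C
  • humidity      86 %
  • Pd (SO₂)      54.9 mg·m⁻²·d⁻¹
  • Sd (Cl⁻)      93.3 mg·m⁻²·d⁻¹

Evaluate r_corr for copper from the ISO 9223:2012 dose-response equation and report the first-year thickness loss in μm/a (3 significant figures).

r_corr = 2.84 μm/a

copper: temperature factor f = +0.126·(-2.6) = -0.3276
  SO₂ term: 0.0053·54.9^0.26·exp(0.059·86-0.3276) = 1.729
  Cl⁻ term: 0.01025·93.3^0.27·exp(0.036·86+0.049·7.4) = 1.108
  r_corr = 1.729 + 1.108 = 2.838 μm/a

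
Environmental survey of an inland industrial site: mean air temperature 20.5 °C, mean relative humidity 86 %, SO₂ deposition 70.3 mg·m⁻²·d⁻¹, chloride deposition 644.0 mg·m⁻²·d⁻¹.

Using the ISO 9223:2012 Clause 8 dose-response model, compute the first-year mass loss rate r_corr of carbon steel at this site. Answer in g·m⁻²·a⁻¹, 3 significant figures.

r_corr = 2.11e+03 g·m⁻²·a⁻¹

carbon steel: T>10 °C ⇒ hinge -0.054·(20.5−10) = -0.5670
  Pd branch = 1.77·Pd^0.52·e^(0.02·RH+f) = 51.18 μm/a
  Sd branch = 0.102·Sd^0.62·e^(0.033·RH+0.04·T) = 218.2 μm/a
  r_corr = 51.18 + 218.2 = 269.3 μm/a
Convert to mass loss: 269.3 μm/a × 7.85 g/cm³ = 2114 g·m⁻²·a⁻¹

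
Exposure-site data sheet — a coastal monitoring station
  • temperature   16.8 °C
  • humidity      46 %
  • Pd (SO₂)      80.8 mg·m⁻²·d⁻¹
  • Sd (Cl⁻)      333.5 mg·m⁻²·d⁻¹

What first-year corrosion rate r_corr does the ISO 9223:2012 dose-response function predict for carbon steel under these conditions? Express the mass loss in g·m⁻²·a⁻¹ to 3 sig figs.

carbon steel: T>10 °C ⇒ hinge -0.054·(16.8−10) = -0.3672
  SO₂ term: 1.77·80.8^0.52·exp(0.02·46-0.3672) = 30.19
  Sd branch = 0.102·Sd^0.62·e^(0.033·RH+0.04·T) = 33.42 μm/a
  r_corr = 30.19 + 33.42 = 63.61 μm/a
Convert to mass loss: 63.61 μm/a × 7.85 g/cm³ = 499.4 g·m⁻²·a⁻¹

r_corr = 499 g·m⁻²·a⁻¹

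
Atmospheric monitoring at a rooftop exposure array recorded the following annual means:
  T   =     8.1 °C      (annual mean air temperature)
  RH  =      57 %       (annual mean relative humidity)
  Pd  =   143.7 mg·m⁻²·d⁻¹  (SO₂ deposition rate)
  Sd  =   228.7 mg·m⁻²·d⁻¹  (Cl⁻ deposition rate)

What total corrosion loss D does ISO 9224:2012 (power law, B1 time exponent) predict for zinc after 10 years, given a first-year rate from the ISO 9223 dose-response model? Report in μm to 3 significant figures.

D(10) = 17.5 μm

zinc: temperature factor f = +0.038·(-1.9) = -0.0722
  sulphur-dioxide contribution → 1.47 μm/a
  chloride contribution → 1.216 μm/a
  total first-year rate 2.686 μm/a
Power-law: D(10) = r_corr · 10^0.813
  D(10) = 2.686 × 10^0.813 = 2.686 × 6.501 = 17.46 μm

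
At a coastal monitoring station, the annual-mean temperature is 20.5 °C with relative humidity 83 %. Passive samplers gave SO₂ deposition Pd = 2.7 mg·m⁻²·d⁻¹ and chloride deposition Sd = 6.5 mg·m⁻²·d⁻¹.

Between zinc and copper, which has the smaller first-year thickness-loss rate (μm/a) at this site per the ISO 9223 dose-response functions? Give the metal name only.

zinc

zinc: temperature factor f = -0.071·(10.5) = -0.7455
  SO₂ term: 0.0129·2.7^0.44·exp(0.046·83-0.7455) = 0.4313
  Cl⁻ term: 0.0175·6.5^0.57·exp(0.008·83+0.085·20.5) = 0.5643
  sum: 0.4313 + 0.5643 → r_corr = 0.9956 μm/a
copper: temperature factor f = -0.080·(10.5) = -0.8400
  Pd branch = 0.0053·Pd^0.26·e^(0.059·RH+f) = 0.3966 μm/a
  Sd branch = 0.01025·Sd^0.27·e^(0.036·RH+0.049·T) = 0.9207 μm/a
  r_corr = 0.3966 + 0.9207 = 1.317 μm/a
Ordering by μm/a: copper (1.32) > zinc (0.996)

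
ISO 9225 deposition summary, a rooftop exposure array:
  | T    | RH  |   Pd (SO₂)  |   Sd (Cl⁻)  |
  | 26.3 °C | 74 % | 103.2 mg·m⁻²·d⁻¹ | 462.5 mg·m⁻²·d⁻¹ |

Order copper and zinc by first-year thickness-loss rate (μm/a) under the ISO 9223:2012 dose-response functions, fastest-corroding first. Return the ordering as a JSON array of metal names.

copper: T>10 °C ⇒ hinge -0.080·(26.3−10) = -1.3040
  sulphur-dioxide contribution → 0.3781 μm/a
  chloride contribution → 2.799 μm/a
  total first-year rate 3.177 μm/a
zinc: f(T) = -0.071·(T−10) [T>10 °C] = -1.1573
  sulphur-dioxide contribution → 0.9383 μm/a
  chloride contribution → 9.775 μm/a
  ⇒ r_corr(zinc) = 10.71 μm/a
Ordering by μm/a: zinc (10.7) > copper (3.18)

["zinc", "copper"]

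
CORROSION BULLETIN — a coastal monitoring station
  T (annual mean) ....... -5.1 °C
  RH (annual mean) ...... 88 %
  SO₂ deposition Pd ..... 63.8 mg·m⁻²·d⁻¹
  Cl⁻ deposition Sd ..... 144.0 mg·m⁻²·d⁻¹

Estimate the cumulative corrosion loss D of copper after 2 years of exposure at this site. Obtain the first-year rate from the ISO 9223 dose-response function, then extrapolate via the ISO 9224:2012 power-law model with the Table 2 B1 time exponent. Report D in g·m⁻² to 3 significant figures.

copper: T≤10 °C ⇒ hinge +0.126·(-5.1−10) = -1.9026
  Pd branch = 0.0053·Pd^0.26·e^(0.059·RH+f) = 0.4189 μm/a
  Cl⁻ term: 0.01025·144.0^0.27·exp(0.036·88+0.049·-5.1) = 0.7258
  sum: 0.4189 + 0.7258 → r_corr = 1.145 μm/a
Power-law: D(2) = r_corr · 2^0.667
  D(2) = 1.145 × 2^0.667 = 1.145 × 1.588 = 1.817 μm
  Mass loss = 1.817 μm × 8.96 g/cm³ = 16.28 g·m⁻²

D(2) = 16.3 g·m⁻²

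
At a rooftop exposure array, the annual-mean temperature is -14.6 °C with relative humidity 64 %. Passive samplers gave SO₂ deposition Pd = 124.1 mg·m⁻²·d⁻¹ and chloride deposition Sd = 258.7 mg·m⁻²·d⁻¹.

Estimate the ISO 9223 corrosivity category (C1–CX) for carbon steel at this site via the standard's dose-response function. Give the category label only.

carbon steel: T≤10 °C ⇒ hinge +0.150·(-14.6−10) = -3.6900
  Pd branch = 1.77·Pd^0.52·e^(0.02·RH+f) = 1.95 μm/a
  Sd branch = 0.102·Sd^0.62·e^(0.033·RH+0.04·T) = 14.73 μm/a
  r_corr = 1.95 + 14.73 = 16.68 μm/a
ISO 9223 Table 2 (carbon steel): 1.3 < 16.7 ≤ 25 μm/a ⇒ C2

C2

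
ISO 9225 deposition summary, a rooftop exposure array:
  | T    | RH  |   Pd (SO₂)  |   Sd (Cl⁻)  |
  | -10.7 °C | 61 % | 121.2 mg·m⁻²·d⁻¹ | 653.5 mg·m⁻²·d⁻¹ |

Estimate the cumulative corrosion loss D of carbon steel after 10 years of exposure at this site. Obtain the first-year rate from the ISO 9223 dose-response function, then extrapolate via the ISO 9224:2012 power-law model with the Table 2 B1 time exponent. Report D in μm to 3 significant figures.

carbon steel: f(T) = +0.150·(T−10) [T≤10 °C] = -3.1050
  sulphur-dioxide contribution → 3.256 μm/a
  chloride contribution → 27.7 μm/a
  total first-year rate 30.95 μm/a
Long-term exponent b (ISO 9224 Table 2, B1) = 0.523
  D(10) = 30.95 × 10^0.523 = 30.95 × 3.334 = 103.2 μm

D(10) = 103 μm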